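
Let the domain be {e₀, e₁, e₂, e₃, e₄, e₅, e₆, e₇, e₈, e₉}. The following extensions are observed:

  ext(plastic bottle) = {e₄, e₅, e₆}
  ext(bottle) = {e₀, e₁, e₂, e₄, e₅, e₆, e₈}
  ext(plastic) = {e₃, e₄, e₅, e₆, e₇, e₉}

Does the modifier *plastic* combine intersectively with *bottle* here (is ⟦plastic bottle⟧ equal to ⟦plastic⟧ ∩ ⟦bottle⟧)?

yes

⟦plastic⟧ ∩ ⟦bottle⟧ = {e₃, e₄, e₅, e₆, e₇, e₉} ∩ {e₀, e₁, e₂, e₄, e₅, e₆, e₈} = {e₄, e₅, e₆}
Observed ⟦plastic bottle⟧ = {e₄, e₅, e₆}.
These coincide, so the modifier is intersective here.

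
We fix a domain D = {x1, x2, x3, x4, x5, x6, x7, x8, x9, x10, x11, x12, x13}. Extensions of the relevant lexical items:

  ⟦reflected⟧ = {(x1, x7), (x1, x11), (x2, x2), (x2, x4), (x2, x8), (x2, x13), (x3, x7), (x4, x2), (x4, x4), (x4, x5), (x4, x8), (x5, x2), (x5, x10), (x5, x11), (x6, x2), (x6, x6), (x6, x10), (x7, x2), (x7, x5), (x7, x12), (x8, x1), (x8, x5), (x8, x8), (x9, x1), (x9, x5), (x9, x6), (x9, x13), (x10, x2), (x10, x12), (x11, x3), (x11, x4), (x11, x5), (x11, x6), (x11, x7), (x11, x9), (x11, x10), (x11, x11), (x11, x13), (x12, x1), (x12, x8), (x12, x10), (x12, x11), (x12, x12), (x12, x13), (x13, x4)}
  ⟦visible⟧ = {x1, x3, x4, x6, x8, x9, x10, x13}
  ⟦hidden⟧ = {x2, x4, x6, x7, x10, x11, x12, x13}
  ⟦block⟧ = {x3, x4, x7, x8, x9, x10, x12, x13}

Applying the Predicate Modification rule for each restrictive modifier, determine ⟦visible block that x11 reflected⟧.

⟦that x11 reflected⟧ = {x : ⟨x11, x⟩ ∈ ⟦reflected⟧} = {x3, x4, x5, x6, x7, x9, x10, x11, x13}
⟦block⟧ = {x3, x4, x7, x8, x9, x10, x12, x13}
… ∩ ⟦that x11 reflected⟧ = {x3, x4, x7, x8, x9, x10, x12, x13} ∩ {x3, x4, x5, x6, x7, x9, x10, x11, x13} = {x3, x4, x7, x9, x10, x13}
… ∩ ⟦visible⟧ = {x3, x4, x7, x9, x10, x13} ∩ {x1, x3, x4, x6, x8, x9, x10, x13} = {x3, x4, x9, x10, x13}
So ⟦visible block that x11 reflected⟧ = {x3, x4, x9, x10, x13}.

{x3, x4, x9, x10, x13}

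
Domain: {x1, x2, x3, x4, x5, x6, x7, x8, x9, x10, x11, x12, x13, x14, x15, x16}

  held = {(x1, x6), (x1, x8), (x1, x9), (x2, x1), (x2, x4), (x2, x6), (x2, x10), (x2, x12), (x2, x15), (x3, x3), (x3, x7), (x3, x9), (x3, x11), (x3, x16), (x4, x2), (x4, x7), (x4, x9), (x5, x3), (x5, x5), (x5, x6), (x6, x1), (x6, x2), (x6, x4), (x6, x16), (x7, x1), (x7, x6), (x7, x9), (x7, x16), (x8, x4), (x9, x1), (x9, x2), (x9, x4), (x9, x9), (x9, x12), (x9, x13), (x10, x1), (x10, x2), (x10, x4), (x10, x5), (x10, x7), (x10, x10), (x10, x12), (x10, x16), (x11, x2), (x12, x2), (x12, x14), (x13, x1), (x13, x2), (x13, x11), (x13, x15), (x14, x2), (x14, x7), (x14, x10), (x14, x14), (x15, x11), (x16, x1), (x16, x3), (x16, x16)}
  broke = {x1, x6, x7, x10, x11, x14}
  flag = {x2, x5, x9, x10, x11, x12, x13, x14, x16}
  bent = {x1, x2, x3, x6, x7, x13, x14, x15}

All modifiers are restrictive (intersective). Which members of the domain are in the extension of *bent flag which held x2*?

⟦which held x2⟧ = {x : ⟨x, x2⟩ ∈ ⟦held⟧} = {x4, x6, x9, x10, x11, x12, x13, x14}
⟦flag⟧ = {x2, x5, x9, x10, x11, x12, x13, x14, x16}
… ∩ ⟦which held x2⟧ = {x2, x5, x9, x10, x11, x12, x13, x14, x16} ∩ {x4, x6, x9, x10, x11, x12, x13, x14} = {x9, x10, x11, x12, x13, x14}
… ∩ ⟦bent⟧ = {x9, x10, x11, x12, x13, x14} ∩ {x1, x2, x3, x6, x7, x13, x14, x15} = {x13, x14}
So ⟦bent flag which held x2⟧ = {x13, x14}.

{x13, x14}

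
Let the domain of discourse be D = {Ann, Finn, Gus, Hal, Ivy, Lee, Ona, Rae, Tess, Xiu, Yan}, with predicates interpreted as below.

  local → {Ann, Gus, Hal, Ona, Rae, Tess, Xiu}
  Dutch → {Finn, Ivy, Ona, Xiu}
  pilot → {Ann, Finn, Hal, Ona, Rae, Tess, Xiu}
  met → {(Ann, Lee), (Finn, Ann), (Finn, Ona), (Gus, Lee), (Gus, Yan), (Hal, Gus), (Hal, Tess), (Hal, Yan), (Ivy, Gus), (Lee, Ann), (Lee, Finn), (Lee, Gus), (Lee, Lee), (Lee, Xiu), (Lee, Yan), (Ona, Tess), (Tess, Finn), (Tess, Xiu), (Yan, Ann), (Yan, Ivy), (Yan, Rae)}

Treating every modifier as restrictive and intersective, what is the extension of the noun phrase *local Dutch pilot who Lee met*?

{Xiu}

⟦who Lee met⟧ = {x : ⟨Lee, x⟩ ∈ ⟦met⟧} = {Ann, Finn, Gus, Lee, Xiu, Yan}
⟦pilot⟧ = {Ann, Finn, Hal, Ona, Rae, Tess, Xiu}
… ∩ ⟦who Lee met⟧ = {Ann, Finn, Hal, Ona, Rae, Tess, Xiu} ∩ {Ann, Finn, Gus, Lee, Xiu, Yan} = {Ann, Finn, Xiu}
… ∩ ⟦local⟧ = {Ann, Finn, Xiu} ∩ {Ann, Gus, Hal, Ona, Rae, Tess, Xiu} = {Ann, Xiu}
… ∩ ⟦Dutch⟧ = {Ann, Xiu} ∩ {Finn, Ivy, Ona, Xiu} = {Xiu}
So ⟦local Dutch pilot who Lee met⟧ = {Xiu}.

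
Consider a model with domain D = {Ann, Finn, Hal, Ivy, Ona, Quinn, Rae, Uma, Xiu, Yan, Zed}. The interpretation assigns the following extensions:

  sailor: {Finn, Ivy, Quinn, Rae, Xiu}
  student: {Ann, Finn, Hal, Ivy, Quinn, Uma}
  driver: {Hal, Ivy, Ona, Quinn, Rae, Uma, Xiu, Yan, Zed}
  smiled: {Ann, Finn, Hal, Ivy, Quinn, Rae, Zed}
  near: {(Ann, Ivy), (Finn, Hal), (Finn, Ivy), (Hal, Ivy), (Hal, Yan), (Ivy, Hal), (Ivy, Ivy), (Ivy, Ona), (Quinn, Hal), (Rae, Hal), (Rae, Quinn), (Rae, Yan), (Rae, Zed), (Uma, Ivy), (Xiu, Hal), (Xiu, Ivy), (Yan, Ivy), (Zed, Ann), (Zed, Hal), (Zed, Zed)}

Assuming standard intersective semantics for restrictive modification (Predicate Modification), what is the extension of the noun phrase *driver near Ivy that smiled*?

{Hal, Ivy}

⟦near Ivy⟧ = {x : ⟨x, Ivy⟩ ∈ ⟦near⟧} = {Ann, Finn, Hal, Ivy, Uma, Xiu, Yan}
⟦that smiled⟧ = ⟦smiled⟧ = {Ann, Finn, Hal, Ivy, Quinn, Rae, Zed}
⟦driver⟧ = {Hal, Ivy, Ona, Quinn, Rae, Uma, Xiu, Yan, Zed}
… ∩ ⟦near Ivy⟧ = {Hal, Ivy, Ona, Quinn, Rae, Uma, Xiu, Yan, Zed} ∩ {Ann, Finn, Hal, Ivy, Uma, Xiu, Yan} = {Hal, Ivy, Uma, Xiu, Yan}
… ∩ ⟦that smiled⟧ = {Hal, Ivy, Uma, Xiu, Yan} ∩ {Ann, Finn, Hal, Ivy, Quinn, Rae, Zed} = {Hal, Ivy}
So ⟦driver near Ivy that smiled⟧ = {Hal, Ivy}.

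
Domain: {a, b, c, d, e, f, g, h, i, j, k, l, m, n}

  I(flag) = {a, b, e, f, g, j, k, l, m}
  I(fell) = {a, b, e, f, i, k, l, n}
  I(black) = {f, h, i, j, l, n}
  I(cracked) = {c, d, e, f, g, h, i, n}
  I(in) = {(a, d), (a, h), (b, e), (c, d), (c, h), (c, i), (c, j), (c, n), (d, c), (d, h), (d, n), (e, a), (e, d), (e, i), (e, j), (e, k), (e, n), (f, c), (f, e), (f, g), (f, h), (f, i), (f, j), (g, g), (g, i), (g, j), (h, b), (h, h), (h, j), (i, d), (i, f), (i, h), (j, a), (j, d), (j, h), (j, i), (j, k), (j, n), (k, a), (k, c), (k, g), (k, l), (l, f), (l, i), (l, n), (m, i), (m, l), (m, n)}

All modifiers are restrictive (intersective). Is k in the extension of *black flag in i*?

no

⟦in i⟧ = {x : ⟨x, i⟩ ∈ ⟦in⟧} = {c, e, f, g, j, l, m}
⟦flag⟧ = {a, b, e, f, g, j, k, l, m}
… ∩ ⟦in i⟧ = {a, b, e, f, g, j, k, l, m} ∩ {c, e, f, g, j, l, m} = {e, f, g, j, l, m}
… ∩ ⟦black⟧ = {e, f, g, j, l, m} ∩ {f, h, i, j, l, n} = {f, j, l}
⟦black flag in i⟧ = {f, j, l}; k ∉ this set.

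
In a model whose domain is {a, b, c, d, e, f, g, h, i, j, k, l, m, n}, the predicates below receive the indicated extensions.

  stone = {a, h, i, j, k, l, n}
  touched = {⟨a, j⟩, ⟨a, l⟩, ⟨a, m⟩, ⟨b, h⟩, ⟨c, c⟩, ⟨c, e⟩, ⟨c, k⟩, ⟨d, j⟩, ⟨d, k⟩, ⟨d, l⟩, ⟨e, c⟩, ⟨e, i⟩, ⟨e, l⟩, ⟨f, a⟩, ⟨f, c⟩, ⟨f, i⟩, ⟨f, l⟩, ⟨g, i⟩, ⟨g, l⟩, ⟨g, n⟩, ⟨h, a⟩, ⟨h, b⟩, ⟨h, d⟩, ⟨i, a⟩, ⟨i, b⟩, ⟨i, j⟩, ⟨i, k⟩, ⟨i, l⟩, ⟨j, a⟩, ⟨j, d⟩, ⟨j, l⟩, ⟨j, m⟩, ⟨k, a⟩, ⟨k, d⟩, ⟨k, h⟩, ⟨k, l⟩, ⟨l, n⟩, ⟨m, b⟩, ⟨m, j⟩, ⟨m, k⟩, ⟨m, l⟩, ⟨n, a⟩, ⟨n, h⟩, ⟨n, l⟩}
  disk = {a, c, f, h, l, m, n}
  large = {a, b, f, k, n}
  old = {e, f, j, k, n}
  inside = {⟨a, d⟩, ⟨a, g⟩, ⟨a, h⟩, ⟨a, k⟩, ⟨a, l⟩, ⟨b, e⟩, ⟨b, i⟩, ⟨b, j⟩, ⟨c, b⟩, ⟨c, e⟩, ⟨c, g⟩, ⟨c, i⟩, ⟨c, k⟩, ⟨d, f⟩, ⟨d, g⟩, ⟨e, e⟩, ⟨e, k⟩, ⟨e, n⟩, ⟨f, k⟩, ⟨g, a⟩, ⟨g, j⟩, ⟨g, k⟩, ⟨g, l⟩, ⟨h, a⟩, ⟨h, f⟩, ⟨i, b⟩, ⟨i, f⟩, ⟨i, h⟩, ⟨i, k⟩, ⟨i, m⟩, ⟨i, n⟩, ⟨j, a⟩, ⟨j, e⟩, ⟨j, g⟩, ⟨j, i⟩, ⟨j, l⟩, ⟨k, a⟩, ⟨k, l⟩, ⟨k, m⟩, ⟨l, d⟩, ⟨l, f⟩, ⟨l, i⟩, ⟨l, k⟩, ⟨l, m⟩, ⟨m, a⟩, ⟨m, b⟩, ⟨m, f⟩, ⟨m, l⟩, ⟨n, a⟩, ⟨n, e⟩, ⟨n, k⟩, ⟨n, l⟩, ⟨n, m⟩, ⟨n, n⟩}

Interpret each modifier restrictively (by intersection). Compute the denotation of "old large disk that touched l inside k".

{f, n}

⟦that touched l⟧ = {x : ⟨x, l⟩ ∈ ⟦touched⟧} = {a, d, e, f, g, i, j, k, m, n}
⟦inside k⟧ = {x : ⟨x, k⟩ ∈ ⟦inside⟧} = {a, c, e, f, g, i, l, n}
⟦disk⟧ = {a, c, f, h, l, m, n}
… ∩ ⟦that touched l⟧ = {a, c, f, h, l, m, n} ∩ {a, d, e, f, g, i, j, k, m, n} = {a, f, m, n}
… ∩ ⟦inside k⟧ = {a, f, m, n} ∩ {a, c, e, f, g, i, l, n} = {a, f, n}
… ∩ ⟦old⟧ = {a, f, n} ∩ {e, f, j, k, n} = {f, n}
… ∩ ⟦large⟧ = {f, n} ∩ {a, b, f, k, n} = {f, n}
So ⟦old large disk that touched l inside k⟧ = {f, n}.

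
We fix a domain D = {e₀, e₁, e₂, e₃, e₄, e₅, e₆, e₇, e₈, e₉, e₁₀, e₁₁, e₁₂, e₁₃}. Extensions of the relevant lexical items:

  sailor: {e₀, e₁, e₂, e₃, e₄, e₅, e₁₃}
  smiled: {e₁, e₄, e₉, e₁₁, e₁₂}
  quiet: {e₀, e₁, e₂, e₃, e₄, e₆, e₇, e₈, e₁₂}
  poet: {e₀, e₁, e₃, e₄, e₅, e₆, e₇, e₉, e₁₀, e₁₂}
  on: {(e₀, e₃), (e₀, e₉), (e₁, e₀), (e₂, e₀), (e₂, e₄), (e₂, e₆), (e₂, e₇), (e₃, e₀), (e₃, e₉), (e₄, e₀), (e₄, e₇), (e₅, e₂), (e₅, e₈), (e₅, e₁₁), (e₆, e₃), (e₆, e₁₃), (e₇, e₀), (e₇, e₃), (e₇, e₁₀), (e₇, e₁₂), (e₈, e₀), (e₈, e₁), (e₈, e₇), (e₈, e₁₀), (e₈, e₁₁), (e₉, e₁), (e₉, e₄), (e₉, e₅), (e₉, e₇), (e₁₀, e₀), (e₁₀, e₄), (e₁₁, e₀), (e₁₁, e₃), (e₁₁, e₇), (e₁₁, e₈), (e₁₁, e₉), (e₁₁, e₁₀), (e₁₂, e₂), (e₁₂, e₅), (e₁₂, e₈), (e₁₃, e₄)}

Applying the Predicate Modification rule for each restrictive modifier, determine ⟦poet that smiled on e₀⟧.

⟦that smiled⟧ = ⟦smiled⟧ = {e₁, e₄, e₉, e₁₁, e₁₂}
⟦on e₀⟧ = {x : ⟨x, e₀⟩ ∈ ⟦on⟧} = {e₁, e₂, e₃, e₄, e₇, e₈, e₁₀, e₁₁}
⟦poet⟧ = {e₀, e₁, e₃, e₄, e₅, e₆, e₇, e₉, e₁₀, e₁₂}
… ∩ ⟦that smiled⟧ = {e₀, e₁, e₃, e₄, e₅, e₆, e₇, e₉, e₁₀, e₁₂} ∩ {e₁, e₄, e₉, e₁₁, e₁₂} = {e₁, e₄, e₉, e₁₂}
… ∩ ⟦on e₀⟧ = {e₁, e₄, e₉, e₁₂} ∩ {e₁, e₂, e₃, e₄, e₇, e₈, e₁₀, e₁₁} = {e₁, e₄}
So ⟦poet that smiled on e₀⟧ = {e₁, e₄}.

{e₁, e₄}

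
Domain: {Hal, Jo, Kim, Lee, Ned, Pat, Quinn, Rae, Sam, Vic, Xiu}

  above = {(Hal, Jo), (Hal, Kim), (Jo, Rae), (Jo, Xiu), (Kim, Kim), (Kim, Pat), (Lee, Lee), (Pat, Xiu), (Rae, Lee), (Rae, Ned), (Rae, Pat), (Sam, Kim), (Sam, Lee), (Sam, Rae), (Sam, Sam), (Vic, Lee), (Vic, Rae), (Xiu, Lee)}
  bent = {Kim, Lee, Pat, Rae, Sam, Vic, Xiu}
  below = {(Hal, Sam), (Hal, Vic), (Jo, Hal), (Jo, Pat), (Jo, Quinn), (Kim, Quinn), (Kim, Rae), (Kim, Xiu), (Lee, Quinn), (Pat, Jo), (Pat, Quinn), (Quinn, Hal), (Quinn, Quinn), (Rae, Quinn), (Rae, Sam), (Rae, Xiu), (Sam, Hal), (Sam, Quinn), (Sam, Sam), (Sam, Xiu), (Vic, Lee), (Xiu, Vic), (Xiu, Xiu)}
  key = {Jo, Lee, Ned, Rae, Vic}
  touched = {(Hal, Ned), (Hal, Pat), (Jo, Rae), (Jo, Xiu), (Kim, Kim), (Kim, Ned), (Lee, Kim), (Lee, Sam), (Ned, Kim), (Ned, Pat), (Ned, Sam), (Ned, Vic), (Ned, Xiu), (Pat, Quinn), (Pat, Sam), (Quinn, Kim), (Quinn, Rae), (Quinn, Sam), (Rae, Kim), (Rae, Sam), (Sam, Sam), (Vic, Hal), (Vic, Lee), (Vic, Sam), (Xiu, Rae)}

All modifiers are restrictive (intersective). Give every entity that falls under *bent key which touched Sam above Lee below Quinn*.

⟦which touched Sam⟧ = {x : ⟨x, Sam⟩ ∈ ⟦touched⟧} = {Lee, Ned, Pat, Quinn, Rae, Sam, Vic}
⟦above Lee⟧ = {x : ⟨x, Lee⟩ ∈ ⟦above⟧} = {Lee, Rae, Sam, Vic, Xiu}
⟦below Quinn⟧ = {x : ⟨x, Quinn⟩ ∈ ⟦below⟧} = {Jo, Kim, Lee, Pat, Quinn, Rae, Sam}
⟦key⟧ = {Jo, Lee, Ned, Rae, Vic}
… ∩ ⟦which touched Sam⟧ = {Jo, Lee, Ned, Rae, Vic} ∩ {Lee, Ned, Pat, Quinn, Rae, Sam, Vic} = {Lee, Ned, Rae, Vic}
… ∩ ⟦above Lee⟧ = {Lee, Ned, Rae, Vic} ∩ {Lee, Rae, Sam, Vic, Xiu} = {Lee, Rae, Vic}
… ∩ ⟦below Quinn⟧ = {Lee, Rae, Vic} ∩ {Jo, Kim, Lee, Pat, Quinn, Rae, Sam} = {Lee, Rae}
… ∩ ⟦bent⟧ = {Lee, Rae} ∩ {Kim, Lee, Pat, Rae, Sam, Vic, Xiu} = {Lee, Rae}
So ⟦bent key which touched Sam above Lee below Quinn⟧ = {Lee, Rae}.

{Lee, Rae}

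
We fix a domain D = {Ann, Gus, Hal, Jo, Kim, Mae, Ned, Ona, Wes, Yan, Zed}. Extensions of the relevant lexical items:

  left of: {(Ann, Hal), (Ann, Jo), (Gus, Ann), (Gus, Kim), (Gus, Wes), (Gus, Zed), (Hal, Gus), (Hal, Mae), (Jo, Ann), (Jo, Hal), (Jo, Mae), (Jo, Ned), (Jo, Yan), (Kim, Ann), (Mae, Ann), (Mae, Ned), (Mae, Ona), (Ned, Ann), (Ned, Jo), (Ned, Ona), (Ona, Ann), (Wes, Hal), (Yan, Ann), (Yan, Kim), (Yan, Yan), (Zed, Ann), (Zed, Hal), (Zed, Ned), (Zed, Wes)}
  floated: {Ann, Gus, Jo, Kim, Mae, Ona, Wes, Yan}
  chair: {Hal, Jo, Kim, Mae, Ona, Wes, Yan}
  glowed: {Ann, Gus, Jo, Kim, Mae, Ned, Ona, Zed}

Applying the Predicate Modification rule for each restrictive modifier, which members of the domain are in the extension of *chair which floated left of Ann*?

⟦which floated⟧ = ⟦floated⟧ = {Ann, Gus, Jo, Kim, Mae, Ona, Wes, Yan}
⟦left of Ann⟧ = {x : ⟨x, Ann⟩ ∈ ⟦left of⟧} = {Gus, Jo, Kim, Mae, Ned, Ona, Yan, Zed}
⟦chair⟧ = {Hal, Jo, Kim, Mae, Ona, Wes, Yan}
… ∩ ⟦which floated⟧ = {Hal, Jo, Kim, Mae, Ona, Wes, Yan} ∩ {Ann, Gus, Jo, Kim, Mae, Ona, Wes, Yan} = {Jo, Kim, Mae, Ona, Wes, Yan}
… ∩ ⟦left of Ann⟧ = {Jo, Kim, Mae, Ona, Wes, Yan} ∩ {Gus, Jo, Kim, Mae, Ned, Ona, Yan, Zed} = {Jo, Kim, Mae, Ona, Yan}
So ⟦chair which floated left of Ann⟧ = {Jo, Kim, Mae, Ona, Yan}.

{Jo, Kim, Mae, Ona, Yan}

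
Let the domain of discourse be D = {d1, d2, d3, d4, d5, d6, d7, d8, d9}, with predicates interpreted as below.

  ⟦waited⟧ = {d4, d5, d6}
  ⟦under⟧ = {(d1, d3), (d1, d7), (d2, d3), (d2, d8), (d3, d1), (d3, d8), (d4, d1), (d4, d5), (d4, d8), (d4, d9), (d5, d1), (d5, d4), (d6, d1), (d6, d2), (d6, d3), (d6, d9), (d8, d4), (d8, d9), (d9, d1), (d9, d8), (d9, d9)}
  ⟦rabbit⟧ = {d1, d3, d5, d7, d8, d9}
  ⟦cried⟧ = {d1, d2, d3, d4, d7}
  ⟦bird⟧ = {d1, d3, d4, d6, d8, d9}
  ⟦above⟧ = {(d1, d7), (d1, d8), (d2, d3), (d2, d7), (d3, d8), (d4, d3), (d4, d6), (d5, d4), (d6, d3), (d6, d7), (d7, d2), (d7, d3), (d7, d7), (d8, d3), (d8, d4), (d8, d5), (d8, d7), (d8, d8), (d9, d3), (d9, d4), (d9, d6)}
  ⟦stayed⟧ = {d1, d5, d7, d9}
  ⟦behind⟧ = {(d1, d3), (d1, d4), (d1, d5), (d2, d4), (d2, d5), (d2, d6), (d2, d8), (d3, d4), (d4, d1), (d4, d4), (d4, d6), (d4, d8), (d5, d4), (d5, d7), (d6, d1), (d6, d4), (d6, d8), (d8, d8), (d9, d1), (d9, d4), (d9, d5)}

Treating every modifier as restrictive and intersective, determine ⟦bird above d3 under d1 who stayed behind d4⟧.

⟦above d3⟧ = {x : ⟨x, d3⟩ ∈ ⟦above⟧} = {d2, d4, d6, d7, d8, d9}
⟦under d1⟧ = {x : ⟨x, d1⟩ ∈ ⟦under⟧} = {d3, d4, d5, d6, d9}
⟦who stayed⟧ = ⟦stayed⟧ = {d1, d5, d7, d9}
⟦behind d4⟧ = {x : ⟨x, d4⟩ ∈ ⟦behind⟧} = {d1, d2, d3, d4, d5, d6, d9}
⟦bird⟧ = {d1, d3, d4, d6, d8, d9}
… ∩ ⟦above d3⟧ = {d1, d3, d4, d6, d8, d9} ∩ {d2, d4, d6, d7, d8, d9} = {d4, d6, d8, d9}
… ∩ ⟦under d1⟧ = {d4, d6, d8, d9} ∩ {d3, d4, d5, d6, d9} = {d4, d6, d9}
… ∩ ⟦who stayed⟧ = {d4, d6, d9} ∩ {d1, d5, d7, d9} = {d9}
… ∩ ⟦behind d4⟧ = {d9} ∩ {d1, d2, d3, d4, d5, d6, d9} = {d9}
So ⟦bird above d3 under d1 who stayed behind d4⟧ = {d9}.

{d9}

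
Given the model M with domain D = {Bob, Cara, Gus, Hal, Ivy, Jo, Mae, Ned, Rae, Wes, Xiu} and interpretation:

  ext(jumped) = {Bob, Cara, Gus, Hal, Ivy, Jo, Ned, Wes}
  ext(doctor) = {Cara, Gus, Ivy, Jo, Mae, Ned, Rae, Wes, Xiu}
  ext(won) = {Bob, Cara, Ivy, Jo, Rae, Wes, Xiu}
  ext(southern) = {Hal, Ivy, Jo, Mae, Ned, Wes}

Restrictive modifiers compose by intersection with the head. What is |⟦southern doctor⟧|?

⟦doctor⟧ = {Cara, Gus, Ivy, Jo, Mae, Ned, Rae, Wes, Xiu}
… ∩ ⟦southern⟧ = {Cara, Gus, Ivy, Jo, Mae, Ned, Rae, Wes, Xiu} ∩ {Hal, Ivy, Jo, Mae, Ned, Wes} = {Ivy, Jo, Mae, Ned, Wes}
⟦southern doctor⟧ = {Ivy, Jo, Mae, Ned, Wes}, so the cardinality is 5.

5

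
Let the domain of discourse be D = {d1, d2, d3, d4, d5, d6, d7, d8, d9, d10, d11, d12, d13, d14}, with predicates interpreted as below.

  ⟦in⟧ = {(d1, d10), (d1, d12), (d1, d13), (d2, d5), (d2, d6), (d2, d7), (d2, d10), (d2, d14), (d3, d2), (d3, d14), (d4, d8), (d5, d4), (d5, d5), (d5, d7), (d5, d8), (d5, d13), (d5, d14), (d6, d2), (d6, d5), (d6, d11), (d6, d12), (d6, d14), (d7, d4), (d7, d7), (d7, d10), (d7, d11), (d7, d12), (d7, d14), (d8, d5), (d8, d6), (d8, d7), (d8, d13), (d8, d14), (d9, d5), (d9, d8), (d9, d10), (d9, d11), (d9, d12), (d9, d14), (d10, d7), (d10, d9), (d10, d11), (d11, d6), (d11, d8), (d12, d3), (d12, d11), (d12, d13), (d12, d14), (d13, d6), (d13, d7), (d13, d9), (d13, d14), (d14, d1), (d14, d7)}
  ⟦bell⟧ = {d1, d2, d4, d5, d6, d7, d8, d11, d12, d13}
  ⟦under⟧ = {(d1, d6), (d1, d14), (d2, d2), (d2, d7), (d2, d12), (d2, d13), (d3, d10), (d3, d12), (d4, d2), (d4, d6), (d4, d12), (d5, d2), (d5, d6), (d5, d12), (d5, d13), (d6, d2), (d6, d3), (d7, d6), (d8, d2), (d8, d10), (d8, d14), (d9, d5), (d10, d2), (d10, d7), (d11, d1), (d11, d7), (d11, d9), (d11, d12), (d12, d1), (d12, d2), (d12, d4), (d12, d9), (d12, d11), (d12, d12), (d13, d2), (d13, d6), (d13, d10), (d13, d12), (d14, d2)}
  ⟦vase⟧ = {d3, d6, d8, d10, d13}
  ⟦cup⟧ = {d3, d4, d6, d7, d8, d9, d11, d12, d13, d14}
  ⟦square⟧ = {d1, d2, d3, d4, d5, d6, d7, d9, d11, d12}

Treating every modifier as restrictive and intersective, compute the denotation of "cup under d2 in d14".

{d6, d8, d12, d13}

⟦under d2⟧ = {x : ⟨x, d2⟩ ∈ ⟦under⟧} = {d2, d4, d5, d6, d8, d10, d12, d13, d14}
⟦in d14⟧ = {x : ⟨x, d14⟩ ∈ ⟦in⟧} = {d2, d3, d5, d6, d7, d8, d9, d12, d13}
⟦cup⟧ = {d3, d4, d6, d7, d8, d9, d11, d12, d13, d14}
… ∩ ⟦under d2⟧ = {d3, d4, d6, d7, d8, d9, d11, d12, d13, d14} ∩ {d2, d4, d5, d6, d8, d10, d12, d13, d14} = {d4, d6, d8, d12, d13, d14}
… ∩ ⟦in d14⟧ = {d4, d6, d8, d12, d13, d14} ∩ {d2, d3, d5, d6, d7, d8, d9, d12, d13} = {d6, d8, d12, d13}
So ⟦cup under d2 in d14⟧ = {d6, d8, d12, d13}.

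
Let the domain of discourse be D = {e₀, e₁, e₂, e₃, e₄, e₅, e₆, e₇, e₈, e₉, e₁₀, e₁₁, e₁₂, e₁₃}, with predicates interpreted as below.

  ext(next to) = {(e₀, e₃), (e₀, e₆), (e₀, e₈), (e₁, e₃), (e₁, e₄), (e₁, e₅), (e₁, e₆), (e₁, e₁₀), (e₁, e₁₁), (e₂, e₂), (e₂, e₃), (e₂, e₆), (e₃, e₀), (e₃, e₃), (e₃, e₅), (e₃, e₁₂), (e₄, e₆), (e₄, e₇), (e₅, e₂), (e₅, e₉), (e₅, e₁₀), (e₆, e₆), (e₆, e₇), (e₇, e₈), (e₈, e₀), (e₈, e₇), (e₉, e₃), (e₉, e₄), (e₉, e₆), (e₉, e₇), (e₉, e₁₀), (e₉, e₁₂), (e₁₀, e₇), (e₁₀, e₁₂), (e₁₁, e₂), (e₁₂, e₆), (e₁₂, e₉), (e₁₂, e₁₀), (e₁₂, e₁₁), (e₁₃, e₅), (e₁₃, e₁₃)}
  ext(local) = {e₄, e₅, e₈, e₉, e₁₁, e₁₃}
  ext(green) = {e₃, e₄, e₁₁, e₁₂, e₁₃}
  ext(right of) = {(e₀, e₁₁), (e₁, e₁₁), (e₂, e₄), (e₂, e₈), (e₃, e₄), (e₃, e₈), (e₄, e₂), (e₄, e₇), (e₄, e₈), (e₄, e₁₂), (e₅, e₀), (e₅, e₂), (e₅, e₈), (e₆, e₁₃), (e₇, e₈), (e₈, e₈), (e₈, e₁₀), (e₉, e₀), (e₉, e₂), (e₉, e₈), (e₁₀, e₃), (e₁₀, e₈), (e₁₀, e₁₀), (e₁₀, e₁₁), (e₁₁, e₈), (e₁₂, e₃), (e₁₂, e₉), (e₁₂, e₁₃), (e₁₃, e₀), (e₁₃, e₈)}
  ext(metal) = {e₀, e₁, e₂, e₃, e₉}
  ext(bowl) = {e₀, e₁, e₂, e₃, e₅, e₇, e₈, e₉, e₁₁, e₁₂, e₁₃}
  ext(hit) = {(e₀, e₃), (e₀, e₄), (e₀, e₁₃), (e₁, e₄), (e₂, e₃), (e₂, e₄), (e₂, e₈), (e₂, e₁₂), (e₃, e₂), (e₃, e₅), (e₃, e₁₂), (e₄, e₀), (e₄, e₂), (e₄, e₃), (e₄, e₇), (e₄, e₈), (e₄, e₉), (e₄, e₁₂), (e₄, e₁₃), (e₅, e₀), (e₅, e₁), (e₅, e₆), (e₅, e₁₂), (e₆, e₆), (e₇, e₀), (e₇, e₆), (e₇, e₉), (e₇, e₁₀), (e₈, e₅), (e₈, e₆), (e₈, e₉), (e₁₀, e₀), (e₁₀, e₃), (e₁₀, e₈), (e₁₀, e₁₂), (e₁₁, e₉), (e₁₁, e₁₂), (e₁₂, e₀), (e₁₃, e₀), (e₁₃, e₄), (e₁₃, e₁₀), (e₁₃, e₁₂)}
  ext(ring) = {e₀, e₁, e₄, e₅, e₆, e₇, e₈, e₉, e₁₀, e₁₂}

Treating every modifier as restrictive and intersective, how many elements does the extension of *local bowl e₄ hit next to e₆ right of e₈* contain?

1

⟦e₄ hit⟧ = {x : ⟨e₄, x⟩ ∈ ⟦hit⟧} = {e₀, e₂, e₃, e₇, e₈, e₉, e₁₂, e₁₃}
⟦next to e₆⟧ = {x : ⟨x, e₆⟩ ∈ ⟦next to⟧} = {e₀, e₁, e₂, e₄, e₆, e₉, e₁₂}
⟦right of e₈⟧ = {x : ⟨x, e₈⟩ ∈ ⟦right of⟧} = {e₂, e₃, e₄, e₅, e₇, e₈, e₉, e₁₀, e₁₁, e₁₃}
⟦bowl⟧ = {e₀, e₁, e₂, e₃, e₅, e₇, e₈, e₉, e₁₁, e₁₂, e₁₃}
… ∩ ⟦e₄ hit⟧ = {e₀, e₁, e₂, e₃, e₅, e₇, e₈, e₉, e₁₁, e₁₂, e₁₃} ∩ {e₀, e₂, e₃, e₇, e₈, e₉, e₁₂, e₁₃} = {e₀, e₂, e₃, e₇, e₈, e₉, e₁₂, e₁₃}
… ∩ ⟦next to e₆⟧ = {e₀, e₂, e₃, e₇, e₈, e₉, e₁₂, e₁₃} ∩ {e₀, e₁, e₂, e₄, e₆, e₉, e₁₂} = {e₀, e₂, e₉, e₁₂}
… ∩ ⟦right of e₈⟧ = {e₀, e₂, e₉, e₁₂} ∩ {e₂, e₃, e₄, e₅, e₇, e₈, e₉, e₁₀, e₁₁, e₁₃} = {e₂, e₉}
… ∩ ⟦local⟧ = {e₂, e₉} ∩ {e₄, e₅, e₈, e₉, e₁₁, e₁₃} = {e₉}
⟦local bowl e₄ hit next to e₆ right of e₈⟧ = {e₉}, so the cardinality is 1.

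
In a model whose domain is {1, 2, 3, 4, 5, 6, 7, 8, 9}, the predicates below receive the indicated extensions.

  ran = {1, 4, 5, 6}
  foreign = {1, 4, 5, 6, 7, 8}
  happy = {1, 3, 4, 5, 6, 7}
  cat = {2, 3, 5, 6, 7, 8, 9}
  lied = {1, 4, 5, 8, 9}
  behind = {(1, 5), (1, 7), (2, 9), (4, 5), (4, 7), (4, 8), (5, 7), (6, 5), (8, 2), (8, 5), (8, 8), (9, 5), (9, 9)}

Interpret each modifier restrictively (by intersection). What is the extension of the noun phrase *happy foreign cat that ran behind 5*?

⟦that ran⟧ = ⟦ran⟧ = {1, 4, 5, 6}
⟦behind 5⟧ = {x : ⟨x, 5⟩ ∈ ⟦behind⟧} = {1, 4, 6, 8, 9}
⟦cat⟧ = {2, 3, 5, 6, 7, 8, 9}
… ∩ ⟦that ran⟧ = {2, 3, 5, 6, 7, 8, 9} ∩ {1, 4, 5, 6} = {5, 6}
… ∩ ⟦behind 5⟧ = {5, 6} ∩ {1, 4, 6, 8, 9} = {6}
… ∩ ⟦happy⟧ = {6} ∩ {1, 3, 4, 5, 6, 7} = {6}
… ∩ ⟦foreign⟧ = {6} ∩ {1, 4, 5, 6, 7, 8} = {6}
So ⟦happy foreign cat that ran behind 5⟧ = {6}.

{6}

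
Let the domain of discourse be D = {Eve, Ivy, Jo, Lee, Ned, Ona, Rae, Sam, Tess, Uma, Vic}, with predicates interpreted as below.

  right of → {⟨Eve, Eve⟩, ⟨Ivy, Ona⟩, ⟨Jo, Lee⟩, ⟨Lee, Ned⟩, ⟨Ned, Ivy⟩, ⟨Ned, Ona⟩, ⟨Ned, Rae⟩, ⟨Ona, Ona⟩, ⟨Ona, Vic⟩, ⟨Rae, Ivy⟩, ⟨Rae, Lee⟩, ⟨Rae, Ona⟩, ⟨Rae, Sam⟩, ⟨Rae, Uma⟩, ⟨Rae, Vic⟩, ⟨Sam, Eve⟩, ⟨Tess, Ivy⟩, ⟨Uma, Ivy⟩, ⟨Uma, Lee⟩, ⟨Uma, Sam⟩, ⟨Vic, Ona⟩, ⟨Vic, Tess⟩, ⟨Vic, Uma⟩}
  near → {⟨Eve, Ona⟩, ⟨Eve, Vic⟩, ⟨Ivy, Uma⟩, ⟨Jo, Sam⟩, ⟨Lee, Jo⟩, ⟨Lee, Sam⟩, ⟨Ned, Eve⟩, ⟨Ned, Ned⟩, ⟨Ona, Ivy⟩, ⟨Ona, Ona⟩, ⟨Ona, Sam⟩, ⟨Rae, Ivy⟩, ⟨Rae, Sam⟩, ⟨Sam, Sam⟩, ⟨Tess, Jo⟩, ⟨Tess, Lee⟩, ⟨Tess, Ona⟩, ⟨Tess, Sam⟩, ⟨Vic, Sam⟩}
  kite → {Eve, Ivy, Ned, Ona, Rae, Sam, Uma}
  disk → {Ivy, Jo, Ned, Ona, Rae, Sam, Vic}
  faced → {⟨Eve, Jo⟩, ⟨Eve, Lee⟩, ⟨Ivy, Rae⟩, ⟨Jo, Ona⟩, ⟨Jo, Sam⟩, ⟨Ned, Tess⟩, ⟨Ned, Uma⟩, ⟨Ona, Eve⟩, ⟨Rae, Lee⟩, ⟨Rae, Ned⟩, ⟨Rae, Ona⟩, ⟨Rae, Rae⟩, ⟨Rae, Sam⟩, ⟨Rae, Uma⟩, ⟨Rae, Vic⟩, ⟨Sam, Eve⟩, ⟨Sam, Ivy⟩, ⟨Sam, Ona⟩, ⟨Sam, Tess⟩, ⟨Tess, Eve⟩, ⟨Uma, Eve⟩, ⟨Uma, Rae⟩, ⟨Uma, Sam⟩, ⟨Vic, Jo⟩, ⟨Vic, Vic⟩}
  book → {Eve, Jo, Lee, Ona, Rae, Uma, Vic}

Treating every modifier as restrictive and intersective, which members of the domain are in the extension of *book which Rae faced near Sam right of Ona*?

{Ona, Rae, Vic}

⟦which Rae faced⟧ = {x : ⟨Rae, x⟩ ∈ ⟦faced⟧} = {Lee, Ned, Ona, Rae, Sam, Uma, Vic}
⟦near Sam⟧ = {x : ⟨x, Sam⟩ ∈ ⟦near⟧} = {Jo, Lee, Ona, Rae, Sam, Tess, Vic}
⟦right of Ona⟧ = {x : ⟨x, Ona⟩ ∈ ⟦right of⟧} = {Ivy, Ned, Ona, Rae, Vic}
⟦book⟧ = {Eve, Jo, Lee, Ona, Rae, Uma, Vic}
… ∩ ⟦which Rae faced⟧ = {Eve, Jo, Lee, Ona, Rae, Uma, Vic} ∩ {Lee, Ned, Ona, Rae, Sam, Uma, Vic} = {Lee, Ona, Rae, Uma, Vic}
… ∩ ⟦near Sam⟧ = {Lee, Ona, Rae, Uma, Vic} ∩ {Jo, Lee, Ona, Rae, Sam, Tess, Vic} = {Lee, Ona, Rae, Vic}
… ∩ ⟦right of Ona⟧ = {Lee, Ona, Rae, Vic} ∩ {Ivy, Ned, Ona, Rae, Vic} = {Ona, Rae, Vic}
So ⟦book which Rae faced near Sam right of Ona⟧ = {Ona, Rae, Vic}.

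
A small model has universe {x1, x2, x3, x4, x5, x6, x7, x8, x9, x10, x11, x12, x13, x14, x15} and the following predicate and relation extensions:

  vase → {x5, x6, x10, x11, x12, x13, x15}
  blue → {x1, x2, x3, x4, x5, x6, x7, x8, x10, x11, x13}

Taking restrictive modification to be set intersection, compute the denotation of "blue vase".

⟦vase⟧ = {x5, x6, x10, x11, x12, x13, x15}
… ∩ ⟦blue⟧ = {x5, x6, x10, x11, x12, x13, x15} ∩ {x1, x2, x3, x4, x5, x6, x7, x8, x10, x11, x13} = {x5, x6, x10, x11, x13}
So ⟦blue vase⟧ = {x5, x6, x10, x11, x13}.

{x5, x6, x10, x11, x13}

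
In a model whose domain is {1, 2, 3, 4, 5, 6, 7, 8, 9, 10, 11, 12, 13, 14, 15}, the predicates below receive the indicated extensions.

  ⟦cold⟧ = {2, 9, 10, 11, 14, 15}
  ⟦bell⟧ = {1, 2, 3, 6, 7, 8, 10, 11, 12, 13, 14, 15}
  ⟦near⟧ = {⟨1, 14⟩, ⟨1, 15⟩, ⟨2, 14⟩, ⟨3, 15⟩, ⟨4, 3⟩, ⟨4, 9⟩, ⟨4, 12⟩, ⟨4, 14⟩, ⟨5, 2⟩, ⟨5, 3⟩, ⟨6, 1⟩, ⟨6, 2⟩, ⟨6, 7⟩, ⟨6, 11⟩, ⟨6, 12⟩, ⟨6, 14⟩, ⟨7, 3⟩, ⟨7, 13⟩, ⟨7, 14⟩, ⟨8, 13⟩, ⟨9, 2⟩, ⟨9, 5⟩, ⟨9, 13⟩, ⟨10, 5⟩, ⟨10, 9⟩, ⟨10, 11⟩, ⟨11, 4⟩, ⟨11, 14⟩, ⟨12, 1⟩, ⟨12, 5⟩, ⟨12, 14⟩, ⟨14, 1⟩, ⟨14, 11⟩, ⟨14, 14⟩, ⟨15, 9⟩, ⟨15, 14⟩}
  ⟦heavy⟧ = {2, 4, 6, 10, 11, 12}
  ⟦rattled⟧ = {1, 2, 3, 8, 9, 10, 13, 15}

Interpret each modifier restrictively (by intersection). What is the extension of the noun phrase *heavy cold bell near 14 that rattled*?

{2}

⟦near 14⟧ = {x : ⟨x, 14⟩ ∈ ⟦near⟧} = {1, 2, 4, 6, 7, 11, 12, 14, 15}
⟦that rattled⟧ = ⟦rattled⟧ = {1, 2, 3, 8, 9, 10, 13, 15}
⟦bell⟧ = {1, 2, 3, 6, 7, 8, 10, 11, 12, 13, 14, 15}
… ∩ ⟦near 14⟧ = {1, 2, 3, 6, 7, 8, 10, 11, 12, 13, 14, 15} ∩ {1, 2, 4, 6, 7, 11, 12, 14, 15} = {1, 2, 6, 7, 11, 12, 14, 15}
… ∩ ⟦that rattled⟧ = {1, 2, 6, 7, 11, 12, 14, 15} ∩ {1, 2, 3, 8, 9, 10, 13, 15} = {1, 2, 15}
… ∩ ⟦heavy⟧ = {1, 2, 15} ∩ {2, 4, 6, 10, 11, 12} = {2}
… ∩ ⟦cold⟧ = {2} ∩ {2, 9, 10, 11, 14, 15} = {2}
So ⟦heavy cold bell near 14 that rattled⟧ = {2}.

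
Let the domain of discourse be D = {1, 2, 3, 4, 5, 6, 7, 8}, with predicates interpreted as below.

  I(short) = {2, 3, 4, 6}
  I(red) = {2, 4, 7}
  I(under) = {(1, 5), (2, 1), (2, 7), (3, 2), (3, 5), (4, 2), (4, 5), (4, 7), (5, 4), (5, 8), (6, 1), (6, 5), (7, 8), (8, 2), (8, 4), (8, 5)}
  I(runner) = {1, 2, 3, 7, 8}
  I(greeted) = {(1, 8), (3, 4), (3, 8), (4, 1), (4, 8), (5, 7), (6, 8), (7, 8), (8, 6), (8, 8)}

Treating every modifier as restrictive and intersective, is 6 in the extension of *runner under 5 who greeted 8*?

no

⟦under 5⟧ = {x : ⟨x, 5⟩ ∈ ⟦under⟧} = {1, 3, 4, 6, 8}
⟦who greeted 8⟧ = {x : ⟨x, 8⟩ ∈ ⟦greeted⟧} = {1, 3, 4, 6, 7, 8}
⟦runner⟧ = {1, 2, 3, 7, 8}
… ∩ ⟦under 5⟧ = {1, 2, 3, 7, 8} ∩ {1, 3, 4, 6, 8} = {1, 3, 8}
… ∩ ⟦who greeted 8⟧ = {1, 3, 8} ∩ {1, 3, 4, 6, 7, 8} = {1, 3, 8}
⟦runner under 5 who greeted 8⟧ = {1, 3, 8}; 6 ∉ this set.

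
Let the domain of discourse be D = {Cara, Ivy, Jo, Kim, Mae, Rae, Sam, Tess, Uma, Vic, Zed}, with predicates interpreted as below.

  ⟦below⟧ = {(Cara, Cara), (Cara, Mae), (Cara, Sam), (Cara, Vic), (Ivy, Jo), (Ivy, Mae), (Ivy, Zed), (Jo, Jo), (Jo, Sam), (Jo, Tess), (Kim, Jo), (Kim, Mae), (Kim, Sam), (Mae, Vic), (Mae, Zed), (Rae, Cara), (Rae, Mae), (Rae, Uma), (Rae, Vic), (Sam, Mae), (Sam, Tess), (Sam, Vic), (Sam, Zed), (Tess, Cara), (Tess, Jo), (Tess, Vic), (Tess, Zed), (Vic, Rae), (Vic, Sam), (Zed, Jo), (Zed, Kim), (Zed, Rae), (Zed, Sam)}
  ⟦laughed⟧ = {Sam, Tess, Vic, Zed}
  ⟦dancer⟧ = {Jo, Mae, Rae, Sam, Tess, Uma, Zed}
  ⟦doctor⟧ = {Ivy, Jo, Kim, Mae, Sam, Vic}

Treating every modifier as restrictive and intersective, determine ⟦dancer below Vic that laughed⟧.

⟦below Vic⟧ = {x : ⟨x, Vic⟩ ∈ ⟦below⟧} = {Cara, Mae, Rae, Sam, Tess}
⟦that laughed⟧ = ⟦laughed⟧ = {Sam, Tess, Vic, Zed}
⟦dancer⟧ = {Jo, Mae, Rae, Sam, Tess, Uma, Zed}
… ∩ ⟦below Vic⟧ = {Jo, Mae, Rae, Sam, Tess, Uma, Zed} ∩ {Cara, Mae, Rae, Sam, Tess} = {Mae, Rae, Sam, Tess}
… ∩ ⟦that laughed⟧ = {Mae, Rae, Sam, Tess} ∩ {Sam, Tess, Vic, Zed} = {Sam, Tess}
So ⟦dancer below Vic that laughed⟧ = {Sam, Tess}.

{Sam, Tess}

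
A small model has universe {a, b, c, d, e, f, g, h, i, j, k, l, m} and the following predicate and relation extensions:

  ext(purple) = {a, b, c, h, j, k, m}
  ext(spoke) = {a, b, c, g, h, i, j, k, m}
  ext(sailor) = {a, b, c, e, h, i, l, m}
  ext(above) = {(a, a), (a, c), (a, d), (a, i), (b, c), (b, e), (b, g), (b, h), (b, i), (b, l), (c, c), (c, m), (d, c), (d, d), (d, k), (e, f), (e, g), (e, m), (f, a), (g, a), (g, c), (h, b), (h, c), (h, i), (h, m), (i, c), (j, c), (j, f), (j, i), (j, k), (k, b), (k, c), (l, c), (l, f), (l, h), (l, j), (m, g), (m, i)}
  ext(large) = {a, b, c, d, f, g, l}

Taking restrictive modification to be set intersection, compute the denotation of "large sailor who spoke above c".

{a, b, c}

⟦who spoke⟧ = ⟦spoke⟧ = {a, b, c, g, h, i, j, k, m}
⟦above c⟧ = {x : ⟨x, c⟩ ∈ ⟦above⟧} = {a, b, c, d, g, h, i, j, k, l}
⟦sailor⟧ = {a, b, c, e, h, i, l, m}
… ∩ ⟦who spoke⟧ = {a, b, c, e, h, i, l, m} ∩ {a, b, c, g, h, i, j, k, m} = {a, b, c, h, i, m}
… ∩ ⟦above c⟧ = {a, b, c, h, i, m} ∩ {a, b, c, d, g, h, i, j, k, l} = {a, b, c, h, i}
… ∩ ⟦large⟧ = {a, b, c, h, i} ∩ {a, b, c, d, f, g, l} = {a, b, c}
So ⟦large sailor who spoke above c⟧ = {a, b, c}.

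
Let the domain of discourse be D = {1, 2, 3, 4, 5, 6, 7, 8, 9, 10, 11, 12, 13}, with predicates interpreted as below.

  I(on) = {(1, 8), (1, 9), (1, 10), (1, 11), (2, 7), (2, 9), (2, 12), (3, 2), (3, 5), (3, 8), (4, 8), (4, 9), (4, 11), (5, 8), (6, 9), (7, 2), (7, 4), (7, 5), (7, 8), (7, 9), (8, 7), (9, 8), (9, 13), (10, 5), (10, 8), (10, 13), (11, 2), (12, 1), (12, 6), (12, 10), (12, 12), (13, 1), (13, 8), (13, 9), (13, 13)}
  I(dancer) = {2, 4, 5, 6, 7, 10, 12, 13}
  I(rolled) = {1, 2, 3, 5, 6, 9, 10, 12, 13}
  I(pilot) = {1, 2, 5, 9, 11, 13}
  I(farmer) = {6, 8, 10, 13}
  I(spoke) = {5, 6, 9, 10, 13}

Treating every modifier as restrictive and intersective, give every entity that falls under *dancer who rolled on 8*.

{5, 10, 13}

⟦who rolled⟧ = ⟦rolled⟧ = {1, 2, 3, 5, 6, 9, 10, 12, 13}
⟦on 8⟧ = {x : ⟨x, 8⟩ ∈ ⟦on⟧} = {1, 3, 4, 5, 7, 9, 10, 13}
⟦dancer⟧ = {2, 4, 5, 6, 7, 10, 12, 13}
… ∩ ⟦who rolled⟧ = {2, 4, 5, 6, 7, 10, 12, 13} ∩ {1, 2, 3, 5, 6, 9, 10, 12, 13} = {2, 5, 6, 10, 12, 13}
… ∩ ⟦on 8⟧ = {2, 5, 6, 10, 12, 13} ∩ {1, 3, 4, 5, 7, 9, 10, 13} = {5, 10, 13}
So ⟦dancer who rolled on 8⟧ = {5, 10, 13}.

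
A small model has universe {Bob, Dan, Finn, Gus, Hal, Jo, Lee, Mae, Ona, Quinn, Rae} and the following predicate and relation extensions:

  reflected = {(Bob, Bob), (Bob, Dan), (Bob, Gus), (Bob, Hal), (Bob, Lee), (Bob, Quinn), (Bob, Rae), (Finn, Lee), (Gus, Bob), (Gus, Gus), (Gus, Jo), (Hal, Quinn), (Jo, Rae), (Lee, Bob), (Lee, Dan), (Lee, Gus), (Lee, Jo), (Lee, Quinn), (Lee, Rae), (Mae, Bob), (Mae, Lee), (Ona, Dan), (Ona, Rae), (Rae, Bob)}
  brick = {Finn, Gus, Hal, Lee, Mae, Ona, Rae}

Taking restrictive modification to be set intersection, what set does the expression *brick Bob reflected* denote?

{Gus, Hal, Lee, Rae}

⟦Bob reflected⟧ = {x : ⟨Bob, x⟩ ∈ ⟦reflected⟧} = {Bob, Dan, Gus, Hal, Lee, Quinn, Rae}
⟦brick⟧ = {Finn, Gus, Hal, Lee, Mae, Ona, Rae}
… ∩ ⟦Bob reflected⟧ = {Finn, Gus, Hal, Lee, Mae, Ona, Rae} ∩ {Bob, Dan, Gus, Hal, Lee, Quinn, Rae} = {Gus, Hal, Lee, Rae}
So ⟦brick Bob reflected⟧ = {Gus, Hal, Lee, Rae}.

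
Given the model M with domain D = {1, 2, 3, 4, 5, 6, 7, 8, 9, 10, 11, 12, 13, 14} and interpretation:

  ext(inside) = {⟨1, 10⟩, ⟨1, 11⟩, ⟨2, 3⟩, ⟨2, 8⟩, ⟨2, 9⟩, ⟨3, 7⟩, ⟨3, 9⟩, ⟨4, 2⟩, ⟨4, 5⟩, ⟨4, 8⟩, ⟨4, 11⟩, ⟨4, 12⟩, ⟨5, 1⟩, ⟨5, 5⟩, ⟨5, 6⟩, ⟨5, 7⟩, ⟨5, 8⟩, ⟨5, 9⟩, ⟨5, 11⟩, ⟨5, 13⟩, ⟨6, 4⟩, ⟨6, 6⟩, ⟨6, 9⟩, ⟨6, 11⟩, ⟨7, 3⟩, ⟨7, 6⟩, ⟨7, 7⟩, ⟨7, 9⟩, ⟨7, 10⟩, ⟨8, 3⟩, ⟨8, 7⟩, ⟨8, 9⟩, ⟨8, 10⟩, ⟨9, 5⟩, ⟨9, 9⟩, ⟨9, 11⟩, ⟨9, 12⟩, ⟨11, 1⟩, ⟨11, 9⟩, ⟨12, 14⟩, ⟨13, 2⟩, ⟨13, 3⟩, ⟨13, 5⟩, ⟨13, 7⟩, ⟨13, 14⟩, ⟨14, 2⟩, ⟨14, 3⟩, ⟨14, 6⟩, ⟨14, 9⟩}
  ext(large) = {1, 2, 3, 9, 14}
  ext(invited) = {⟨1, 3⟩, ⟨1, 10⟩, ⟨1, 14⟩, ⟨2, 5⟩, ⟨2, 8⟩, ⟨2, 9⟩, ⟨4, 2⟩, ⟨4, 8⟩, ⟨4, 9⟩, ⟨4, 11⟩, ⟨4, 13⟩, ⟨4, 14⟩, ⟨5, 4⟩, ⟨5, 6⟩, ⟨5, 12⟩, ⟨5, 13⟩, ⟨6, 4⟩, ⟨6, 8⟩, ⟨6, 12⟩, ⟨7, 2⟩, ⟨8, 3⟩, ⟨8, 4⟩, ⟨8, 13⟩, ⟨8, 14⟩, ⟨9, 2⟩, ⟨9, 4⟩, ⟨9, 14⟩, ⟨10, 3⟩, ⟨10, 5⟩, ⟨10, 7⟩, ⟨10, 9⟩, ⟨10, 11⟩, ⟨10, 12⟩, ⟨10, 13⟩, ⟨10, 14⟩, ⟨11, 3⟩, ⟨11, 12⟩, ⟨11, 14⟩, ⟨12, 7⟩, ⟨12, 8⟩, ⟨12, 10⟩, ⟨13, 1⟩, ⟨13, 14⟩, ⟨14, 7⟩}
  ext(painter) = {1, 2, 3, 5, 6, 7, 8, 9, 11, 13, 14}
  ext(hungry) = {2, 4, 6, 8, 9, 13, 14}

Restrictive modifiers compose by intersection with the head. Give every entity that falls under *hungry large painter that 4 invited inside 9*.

{2, 9, 14}

⟦that 4 invited⟧ = {x : ⟨4, x⟩ ∈ ⟦invited⟧} = {2, 8, 9, 11, 13, 14}
⟦inside 9⟧ = {x : ⟨x, 9⟩ ∈ ⟦inside⟧} = {2, 3, 5, 6, 7, 8, 9, 11, 14}
⟦painter⟧ = {1, 2, 3, 5, 6, 7, 8, 9, 11, 13, 14}
… ∩ ⟦that 4 invited⟧ = {1, 2, 3, 5, 6, 7, 8, 9, 11, 13, 14} ∩ {2, 8, 9, 11, 13, 14} = {2, 8, 9, 11, 13, 14}
… ∩ ⟦inside 9⟧ = {2, 8, 9, 11, 13, 14} ∩ {2, 3, 5, 6, 7, 8, 9, 11, 14} = {2, 8, 9, 11, 14}
… ∩ ⟦hungry⟧ = {2, 8, 9, 11, 14} ∩ {2, 4, 6, 8, 9, 13, 14} = {2, 8, 9, 14}
… ∩ ⟦large⟧ = {2, 8, 9, 14} ∩ {1, 2, 3, 9, 14} = {2, 9, 14}
So ⟦hungry large painter that 4 invited inside 9⟧ = {2, 9, 14}.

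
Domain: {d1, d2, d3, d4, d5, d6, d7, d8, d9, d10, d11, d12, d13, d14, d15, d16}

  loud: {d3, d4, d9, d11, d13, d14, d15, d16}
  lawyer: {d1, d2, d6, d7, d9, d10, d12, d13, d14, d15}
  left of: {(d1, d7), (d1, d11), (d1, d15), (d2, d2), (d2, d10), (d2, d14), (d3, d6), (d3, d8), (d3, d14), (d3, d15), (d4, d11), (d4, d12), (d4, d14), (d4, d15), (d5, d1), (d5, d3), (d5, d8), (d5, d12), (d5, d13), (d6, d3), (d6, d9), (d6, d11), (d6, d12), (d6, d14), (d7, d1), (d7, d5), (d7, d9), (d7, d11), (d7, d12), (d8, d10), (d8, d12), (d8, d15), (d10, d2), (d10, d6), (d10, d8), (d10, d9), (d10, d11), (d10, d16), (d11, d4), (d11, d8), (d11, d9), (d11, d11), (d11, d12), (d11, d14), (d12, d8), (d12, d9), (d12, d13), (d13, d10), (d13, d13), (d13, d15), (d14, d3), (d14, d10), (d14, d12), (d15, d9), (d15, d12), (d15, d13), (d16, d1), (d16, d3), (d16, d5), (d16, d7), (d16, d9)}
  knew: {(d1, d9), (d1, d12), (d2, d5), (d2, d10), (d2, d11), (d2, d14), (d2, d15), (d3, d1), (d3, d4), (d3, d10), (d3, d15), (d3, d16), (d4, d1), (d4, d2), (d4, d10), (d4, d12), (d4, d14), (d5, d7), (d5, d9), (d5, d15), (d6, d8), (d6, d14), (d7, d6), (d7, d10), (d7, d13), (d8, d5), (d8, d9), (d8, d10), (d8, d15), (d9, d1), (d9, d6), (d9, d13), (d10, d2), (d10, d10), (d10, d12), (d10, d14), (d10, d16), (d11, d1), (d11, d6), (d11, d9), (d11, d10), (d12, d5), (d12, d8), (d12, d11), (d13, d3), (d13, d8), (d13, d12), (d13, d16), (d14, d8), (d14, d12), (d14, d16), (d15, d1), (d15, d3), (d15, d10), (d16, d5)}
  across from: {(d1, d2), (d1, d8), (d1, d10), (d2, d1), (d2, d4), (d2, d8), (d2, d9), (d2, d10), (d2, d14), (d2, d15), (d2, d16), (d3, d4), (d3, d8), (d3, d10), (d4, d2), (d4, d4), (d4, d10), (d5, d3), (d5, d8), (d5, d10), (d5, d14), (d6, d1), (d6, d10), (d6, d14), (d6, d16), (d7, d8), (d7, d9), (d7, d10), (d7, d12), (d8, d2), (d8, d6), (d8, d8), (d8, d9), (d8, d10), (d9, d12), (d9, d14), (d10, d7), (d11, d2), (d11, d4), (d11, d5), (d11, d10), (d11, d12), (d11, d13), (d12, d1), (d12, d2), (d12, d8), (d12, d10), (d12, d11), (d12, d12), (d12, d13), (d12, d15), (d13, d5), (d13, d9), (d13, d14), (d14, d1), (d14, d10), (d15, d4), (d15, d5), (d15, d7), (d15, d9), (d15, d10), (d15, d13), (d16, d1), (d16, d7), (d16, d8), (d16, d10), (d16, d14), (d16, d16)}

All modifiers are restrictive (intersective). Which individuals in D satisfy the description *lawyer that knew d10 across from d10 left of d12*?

{d7, d15}

⟦that knew d10⟧ = {x : ⟨x, d10⟩ ∈ ⟦knew⟧} = {d2, d3, d4, d7, d8, d10, d11, d15}
⟦across from d10⟧ = {x : ⟨x, d10⟩ ∈ ⟦across from⟧} = {d1, d2, d3, d4, d5, d6, d7, d8, d11, d12, d14, d15, d16}
⟦left of d12⟧ = {x : ⟨x, d12⟩ ∈ ⟦left of⟧} = {d4, d5, d6, d7, d8, d11, d14, d15}
⟦lawyer⟧ = {d1, d2, d6, d7, d9, d10, d12, d13, d14, d15}
… ∩ ⟦that knew d10⟧ = {d1, d2, d6, d7, d9, d10, d12, d13, d14, d15} ∩ {d2, d3, d4, d7, d8, d10, d11, d15} = {d2, d7, d10, d15}
… ∩ ⟦across from d10⟧ = {d2, d7, d10, d15} ∩ {d1, d2, d3, d4, d5, d6, d7, d8, d11, d12, d14, d15, d16} = {d2, d7, d15}
… ∩ ⟦left of d12⟧ = {d2, d7, d15} ∩ {d4, d5, d6, d7, d8, d11, d14, d15} = {d7, d15}
So ⟦lawyer that knew d10 across from d10 left of d12⟧ = {d7, d15}.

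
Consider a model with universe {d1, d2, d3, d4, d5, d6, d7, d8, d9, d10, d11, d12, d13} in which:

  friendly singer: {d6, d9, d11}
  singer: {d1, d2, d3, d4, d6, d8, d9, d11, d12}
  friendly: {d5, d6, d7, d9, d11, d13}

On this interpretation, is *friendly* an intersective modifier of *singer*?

⟦friendly⟧ ∩ ⟦singer⟧ = {d5, d6, d7, d9, d11, d13} ∩ {d1, d2, d3, d4, d6, d8, d9, d11, d12} = {d6, d9, d11}
Observed ⟦friendly singer⟧ = {d6, d9, d11}.
These coincide, so the modifier is intersective here.

yes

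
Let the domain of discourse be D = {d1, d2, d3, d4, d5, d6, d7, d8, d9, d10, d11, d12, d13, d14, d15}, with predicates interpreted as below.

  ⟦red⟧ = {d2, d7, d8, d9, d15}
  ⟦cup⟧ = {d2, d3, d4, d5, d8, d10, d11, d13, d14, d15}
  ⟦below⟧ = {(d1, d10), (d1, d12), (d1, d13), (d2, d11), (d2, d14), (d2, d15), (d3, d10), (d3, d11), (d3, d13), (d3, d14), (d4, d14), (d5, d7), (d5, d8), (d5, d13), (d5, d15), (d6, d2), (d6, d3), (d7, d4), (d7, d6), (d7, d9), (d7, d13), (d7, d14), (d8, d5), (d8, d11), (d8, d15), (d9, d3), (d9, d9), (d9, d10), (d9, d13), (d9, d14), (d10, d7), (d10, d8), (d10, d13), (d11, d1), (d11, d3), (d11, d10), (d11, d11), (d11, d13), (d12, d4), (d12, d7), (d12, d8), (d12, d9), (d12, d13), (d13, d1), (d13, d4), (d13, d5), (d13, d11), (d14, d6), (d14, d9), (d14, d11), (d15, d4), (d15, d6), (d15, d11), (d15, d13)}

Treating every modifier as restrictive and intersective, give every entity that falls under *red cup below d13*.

{d15}

⟦below d13⟧ = {x : ⟨x, d13⟩ ∈ ⟦below⟧} = {d1, d3, d5, d7, d9, d10, d11, d12, d15}
⟦cup⟧ = {d2, d3, d4, d5, d8, d10, d11, d13, d14, d15}
… ∩ ⟦below d13⟧ = {d2, d3, d4, d5, d8, d10, d11, d13, d14, d15} ∩ {d1, d3, d5, d7, d9, d10, d11, d12, d15} = {d3, d5, d10, d11, d15}
… ∩ ⟦red⟧ = {d3, d5, d10, d11, d15} ∩ {d2, d7, d8, d9, d15} = {d15}
So ⟦red cup below d13⟧ = {d15}.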